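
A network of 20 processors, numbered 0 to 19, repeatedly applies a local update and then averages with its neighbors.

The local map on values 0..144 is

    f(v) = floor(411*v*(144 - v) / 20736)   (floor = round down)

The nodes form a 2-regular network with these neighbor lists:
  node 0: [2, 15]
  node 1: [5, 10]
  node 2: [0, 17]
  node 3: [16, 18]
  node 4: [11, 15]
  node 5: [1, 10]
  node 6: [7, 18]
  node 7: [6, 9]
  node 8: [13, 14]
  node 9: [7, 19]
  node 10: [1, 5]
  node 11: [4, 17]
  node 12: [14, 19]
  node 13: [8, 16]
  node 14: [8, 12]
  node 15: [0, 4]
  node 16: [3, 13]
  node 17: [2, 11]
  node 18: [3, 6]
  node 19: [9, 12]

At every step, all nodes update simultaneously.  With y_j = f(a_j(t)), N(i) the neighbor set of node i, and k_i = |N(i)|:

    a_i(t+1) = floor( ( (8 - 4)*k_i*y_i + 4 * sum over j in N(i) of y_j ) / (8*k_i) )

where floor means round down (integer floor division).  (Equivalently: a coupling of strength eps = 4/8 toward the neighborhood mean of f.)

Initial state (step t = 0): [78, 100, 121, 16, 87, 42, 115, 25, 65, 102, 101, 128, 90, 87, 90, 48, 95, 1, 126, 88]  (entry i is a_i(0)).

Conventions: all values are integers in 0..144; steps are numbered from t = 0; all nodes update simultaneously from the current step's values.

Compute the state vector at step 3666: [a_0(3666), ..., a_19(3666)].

Simulating step by step:
t=0: [78, 100, 121, 16, 87, 42, 115, 25, 65, 102, 101, 128, 90, 87, 90, 48, 95, 1, 126, 88]
t=1: [87, 86, 53, 54, 81, 85, 58, 66, 99, 80, 85, 45, 96, 97, 97, 95, 80, 24, 48, 93]
t=2: [95, 98, 86, 96, 95, 98, 97, 100, 89, 99, 98, 83, 91, 92, 89, 95, 97, 74, 94, 95]
t=3: [93, 89, 97, 91, 94, 89, 90, 88, 96, 88, 89, 98, 94, 93, 96, 92, 91, 100, 91, 91]
t=4: [93, 97, 90, 95, 92, 97, 96, 96, 91, 96, 97, 89, 93, 93, 91, 93, 94, 88, 95, 95]
t=5: [94, 90, 95, 92, 94, 90, 91, 91, 94, 91, 90, 96, 93, 94, 94, 94, 93, 96, 91, 92]
t=6: [92, 96, 92, 94, 92, 96, 95, 95, 93, 94, 96, 91, 93, 93, 93, 93, 93, 91, 94, 94]
t=7: [94, 91, 94, 93, 94, 91, 92, 92, 94, 92, 91, 94, 93, 94, 94, 94, 93, 94, 92, 93]
t=8: [93, 95, 93, 94, 93, 95, 94, 94, 93, 94, 95, 93, 93, 93, 93, 93, 93, 93, 94, 94]
t=9: [94, 92, 94, 93, 94, 92, 93, 93, 94, 93, 92, 94, 93, 94, 94, 94, 93, 94, 93, 93]
t=10: [93, 94, 93, 94, 93, 94, 94, 94, 93, 94, 94, 93, 93, 93, 93, 93, 93, 93, 94, 94]
t=11: [94, 93, 94, 93, 94, 93, 93, 93, 94, 93, 93, 94, 93, 94, 94, 94, 93, 94, 93, 93]
t=12: [93, 94, 93, 94, 93, 94, 94, 94, 93, 94, 94, 93, 93, 93, 93, 93, 93, 93, 94, 94]

Answer: [93, 94, 93, 94, 93, 94, 94, 94, 93, 94, 94, 93, 93, 93, 93, 93, 93, 93, 94, 94]
Key observation: The state at step 10, [93, 94, 93, 94, 93, 94, 94, 94, 93, 94, 94, 93, 93, 93, 93, 93, 93, 93, 94, 94], reappears at step 12: the system is in a cycle of period 2 from step 10 on.  Therefore the state at step 3666 equals the state at step 10 + ((3666 - 10) mod 2) = 10, which is [93, 94, 93, 94, 93, 94, 94, 94, 93, 94, 94, 93, 93, 93, 93, 93, 93, 93, 94, 94].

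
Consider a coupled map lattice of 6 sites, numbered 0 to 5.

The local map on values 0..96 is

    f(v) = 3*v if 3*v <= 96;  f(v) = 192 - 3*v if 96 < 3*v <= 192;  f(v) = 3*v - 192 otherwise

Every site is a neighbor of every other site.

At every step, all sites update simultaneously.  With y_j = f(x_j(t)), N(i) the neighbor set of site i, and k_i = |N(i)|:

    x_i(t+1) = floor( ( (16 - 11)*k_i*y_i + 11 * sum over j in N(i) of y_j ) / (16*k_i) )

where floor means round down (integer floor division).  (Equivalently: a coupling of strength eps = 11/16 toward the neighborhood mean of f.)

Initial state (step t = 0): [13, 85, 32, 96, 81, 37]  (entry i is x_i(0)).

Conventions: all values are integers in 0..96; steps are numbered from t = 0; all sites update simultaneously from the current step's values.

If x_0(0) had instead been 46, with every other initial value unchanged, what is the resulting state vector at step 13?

Answer: [24, 24, 25, 25, 24, 24]
Key observation: This trace re-runs the system from the modified initial state.

Derivation:
t=0: [46, 85, 32, 96, 81, 37]
t=1: [70, 71, 77, 77, 69, 74]
t=2: [25, 25, 29, 29, 24, 27]
t=3: [78, 78, 80, 80, 78, 79]
t=4: [44, 44, 45, 45, 44, 44]
t=5: [59, 59, 58, 58, 59, 59]
t=6: [15, 15, 16, 16, 15, 15]
t=7: [45, 45, 46, 46, 45, 45]
t=8: [56, 56, 55, 55, 56, 56]
t=9: [24, 24, 25, 25, 24, 24]
t=10: [72, 72, 73, 73, 72, 72]
t=11: [24, 24, 25, 25, 24, 24]
t=12: [72, 72, 73, 73, 72, 72]
t=13: [24, 24, 25, 25, 24, 24]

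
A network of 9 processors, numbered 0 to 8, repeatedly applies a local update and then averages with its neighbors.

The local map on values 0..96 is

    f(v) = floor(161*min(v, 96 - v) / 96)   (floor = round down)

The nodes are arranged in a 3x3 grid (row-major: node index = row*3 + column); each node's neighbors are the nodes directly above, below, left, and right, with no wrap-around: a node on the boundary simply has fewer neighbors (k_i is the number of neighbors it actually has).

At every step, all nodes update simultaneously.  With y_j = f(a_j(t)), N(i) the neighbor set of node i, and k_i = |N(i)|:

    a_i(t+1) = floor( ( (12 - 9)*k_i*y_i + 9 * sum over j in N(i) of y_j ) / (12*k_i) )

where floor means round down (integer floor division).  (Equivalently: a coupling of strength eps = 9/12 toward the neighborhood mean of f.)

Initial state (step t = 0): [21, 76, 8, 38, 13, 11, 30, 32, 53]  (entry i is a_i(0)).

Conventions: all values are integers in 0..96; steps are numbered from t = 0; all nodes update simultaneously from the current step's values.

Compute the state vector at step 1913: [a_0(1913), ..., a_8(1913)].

Simulating step by step:
t=0: [21, 76, 8, 38, 13, 11, 30, 32, 53]
t=1: [44, 25, 22, 42, 36, 31, 56, 49, 44]
t=2: [59, 52, 43, 67, 60, 55, 72, 69, 66]
t=3: [60, 66, 70, 52, 58, 62, 44, 48, 54]
t=4: [61, 54, 50, 67, 64, 58, 75, 71, 68]
t=5: [58, 64, 69, 48, 54, 59, 42, 43, 50]
t=6: [65, 57, 54, 70, 67, 63, 74, 72, 69]
t=7: [53, 58, 62, 44, 50, 54, 40, 42, 46]
t=8: [69, 67, 64, 72, 71, 70, 70, 72, 71]
t=9: [44, 46, 47, 42, 42, 44, 40, 41, 41]
t=10: [73, 74, 75, 70, 71, 72, 68, 68, 69]
t=11: [39, 37, 37, 42, 41, 40, 44, 44, 43]
t=12: [65, 64, 63, 69, 68, 67, 71, 71, 70]
t=13: [49, 51, 51, 45, 46, 48, 42, 42, 44]
t=14: [75, 76, 76, 75, 75, 76, 71, 72, 74]
t=15: [34, 34, 33, 36, 35, 34, 38, 38, 36]
t=16: [58, 56, 56, 59, 58, 57, 61, 61, 60]
t=17: [64, 65, 66, 61, 63, 63, 59, 59, 61]
t=18: [54, 52, 52, 57, 56, 54, 60, 59, 58]
t=19: [69, 70, 71, 65, 67, 68, 62, 63, 65]
t=20: [46, 44, 43, 50, 48, 46, 54, 52, 50]
t=21: [75, 75, 74, 76, 76, 76, 73, 75, 75]
t=22: [34, 34, 34, 34, 33, 34, 35, 35, 34]
t=23: [57, 56, 57, 56, 56, 56, 57, 57, 57]
t=24: [66, 66, 66, 66, 66, 66, 65, 65, 65]
t=25: [50, 50, 50, 50, 50, 50, 50, 50, 50]
t=26: [77, 77, 77, 77, 77, 77, 77, 77, 77]
t=27: [31, 31, 31, 31, 31, 31, 31, 31, 31]
t=28: [51, 51, 51, 51, 51, 51, 51, 51, 51]
t=29: [75, 75, 75, 75, 75, 75, 75, 75, 75]
t=30: [35, 35, 35, 35, 35, 35, 35, 35, 35]
t=31: [58, 58, 58, 58, 58, 58, 58, 58, 58]
t=32: [63, 63, 63, 63, 63, 63, 63, 63, 63]
t=33: [55, 55, 55, 55, 55, 55, 55, 55, 55]
t=34: [68, 68, 68, 68, 68, 68, 68, 68, 68]
t=35: [46, 46, 46, 46, 46, 46, 46, 46, 46]
t=36: [77, 77, 77, 77, 77, 77, 77, 77, 77]

Answer: [55, 55, 55, 55, 55, 55, 55, 55, 55]
Key observation: The state at step 26, [77, 77, 77, 77, 77, 77, 77, 77, 77], reappears at step 36: the system is in a cycle of period 10 from step 26 on.  Therefore the state at step 1913 equals the state at step 26 + ((1913 - 26) mod 10) = 33, which is [55, 55, 55, 55, 55, 55, 55, 55, 55].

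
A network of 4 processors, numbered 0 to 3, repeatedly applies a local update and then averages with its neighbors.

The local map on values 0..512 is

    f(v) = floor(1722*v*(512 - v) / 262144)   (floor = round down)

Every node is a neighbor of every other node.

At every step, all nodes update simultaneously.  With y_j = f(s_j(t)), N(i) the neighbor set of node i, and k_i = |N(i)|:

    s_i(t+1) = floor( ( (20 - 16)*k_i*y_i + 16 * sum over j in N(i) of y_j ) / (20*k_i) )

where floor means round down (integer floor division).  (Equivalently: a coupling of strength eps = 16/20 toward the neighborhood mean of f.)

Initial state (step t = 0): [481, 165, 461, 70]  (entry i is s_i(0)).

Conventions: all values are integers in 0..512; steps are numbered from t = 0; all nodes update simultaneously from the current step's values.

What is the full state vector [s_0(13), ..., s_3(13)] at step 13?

Answer: [236, 236, 236, 236]

Derivation:
t=0: [481, 165, 461, 70]
t=1: [214, 196, 211, 207]
t=2: [413, 414, 413, 413]
t=3: [267, 267, 267, 267]
t=4: [429, 429, 429, 429]
t=5: [233, 233, 233, 233]
t=6: [427, 427, 427, 427]
t=7: [238, 238, 238, 238]
t=8: [428, 428, 428, 428]
t=9: [236, 236, 236, 236]
t=10: [427, 427, 427, 427]
t=11: [238, 238, 238, 238]
t=12: [428, 428, 428, 428]
t=13: [236, 236, 236, 236]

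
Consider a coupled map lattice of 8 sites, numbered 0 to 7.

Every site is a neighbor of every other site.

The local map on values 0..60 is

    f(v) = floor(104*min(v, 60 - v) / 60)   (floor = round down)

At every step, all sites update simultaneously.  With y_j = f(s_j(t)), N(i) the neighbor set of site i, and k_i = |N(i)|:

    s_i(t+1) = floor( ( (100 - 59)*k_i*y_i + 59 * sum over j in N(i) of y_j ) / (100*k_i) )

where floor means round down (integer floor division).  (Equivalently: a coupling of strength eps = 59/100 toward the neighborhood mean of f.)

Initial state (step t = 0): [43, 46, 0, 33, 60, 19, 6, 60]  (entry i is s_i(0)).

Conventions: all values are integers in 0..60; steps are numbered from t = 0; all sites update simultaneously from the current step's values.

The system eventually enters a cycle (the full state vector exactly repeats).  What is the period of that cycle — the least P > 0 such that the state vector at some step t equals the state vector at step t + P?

Answer: 2
Key observation: The state at step 7, [45, 45, 45, 45, 45, 45, 45, 45], reappears at step 9 — and no state repeats earlier — so the cycle the system enters has period 2.

Derivation:
t=0: [43, 46, 0, 33, 60, 19, 6, 60]
t=1: [21, 19, 11, 26, 11, 22, 15, 11]
t=2: [31, 30, 25, 34, 25, 32, 28, 25]
t=3: [47, 48, 45, 46, 45, 46, 46, 45]
t=4: [23, 22, 24, 24, 24, 24, 24, 24]
t=5: [39, 39, 40, 40, 40, 40, 40, 40]
t=6: [34, 34, 34, 34, 34, 34, 34, 34]
t=7: [45, 45, 45, 45, 45, 45, 45, 45]
t=8: [26, 26, 26, 26, 26, 26, 26, 26]
t=9: [45, 45, 45, 45, 45, 45, 45, 45]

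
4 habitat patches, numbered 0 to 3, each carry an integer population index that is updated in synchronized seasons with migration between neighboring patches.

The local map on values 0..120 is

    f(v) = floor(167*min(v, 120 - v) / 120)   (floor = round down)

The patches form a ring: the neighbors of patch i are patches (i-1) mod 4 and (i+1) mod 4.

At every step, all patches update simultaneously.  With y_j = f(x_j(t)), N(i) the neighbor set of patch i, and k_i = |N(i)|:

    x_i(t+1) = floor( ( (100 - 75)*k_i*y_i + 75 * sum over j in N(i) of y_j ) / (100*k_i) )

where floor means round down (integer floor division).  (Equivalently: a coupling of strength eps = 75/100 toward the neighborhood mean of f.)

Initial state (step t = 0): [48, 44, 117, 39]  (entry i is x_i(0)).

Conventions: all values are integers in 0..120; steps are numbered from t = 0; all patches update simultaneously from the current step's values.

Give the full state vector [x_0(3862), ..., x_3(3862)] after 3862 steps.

Answer: [52, 52, 52, 52]
Key observation: The state at step 9, [76, 76, 76, 76], reappears at step 19: the system is in a cycle of period 10 from step 9 on.  Therefore the state at step 3862 equals the state at step 9 + ((3862 - 9) mod 10) = 12, which is [52, 52, 52, 52].

Derivation:
t=0: [48, 44, 117, 39]
t=1: [59, 41, 44, 39]
t=2: [62, 67, 56, 67]
t=3: [74, 77, 74, 77]
t=4: [60, 62, 60, 62]
t=5: [80, 82, 80, 82]
t=6: [52, 54, 52, 54]
t=7: [74, 72, 74, 72]
t=8: [65, 64, 65, 64]
t=9: [76, 76, 76, 76]
t=10: [61, 61, 61, 61]
t=11: [82, 82, 82, 82]
t=12: [52, 52, 52, 52]
t=13: [72, 72, 72, 72]
t=14: [66, 66, 66, 66]
t=15: [75, 75, 75, 75]
t=16: [62, 62, 62, 62]
t=17: [80, 80, 80, 80]
t=18: [55, 55, 55, 55]
t=19: [76, 76, 76, 76]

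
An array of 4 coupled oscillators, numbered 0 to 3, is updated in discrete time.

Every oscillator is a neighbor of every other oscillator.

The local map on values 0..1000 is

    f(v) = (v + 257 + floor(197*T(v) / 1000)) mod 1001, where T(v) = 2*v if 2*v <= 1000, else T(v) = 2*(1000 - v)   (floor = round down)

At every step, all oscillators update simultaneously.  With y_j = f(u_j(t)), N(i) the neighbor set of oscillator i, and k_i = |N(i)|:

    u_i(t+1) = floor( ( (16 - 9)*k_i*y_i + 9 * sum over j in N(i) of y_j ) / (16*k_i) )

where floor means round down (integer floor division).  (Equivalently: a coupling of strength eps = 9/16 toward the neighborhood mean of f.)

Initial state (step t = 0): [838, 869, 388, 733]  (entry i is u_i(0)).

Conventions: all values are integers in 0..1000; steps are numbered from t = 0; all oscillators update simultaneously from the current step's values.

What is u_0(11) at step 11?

Simulating step by step:
t=0: [838, 869, 388, 733]
t=1: [268, 273, 428, 253]
t=2: [669, 670, 724, 663]
t=3: [60, 60, 68, 59]
t=4: [341, 341, 344, 341]
t=5: [732, 732, 733, 732]
t=6: [93, 93, 93, 93]
t=7: [386, 386, 386, 386]
t=8: [795, 795, 795, 795]
t=9: [131, 131, 131, 131]
t=10: [439, 439, 439, 439]
t=11: [868, 868, 868, 868]

Answer: u_0(11) = 868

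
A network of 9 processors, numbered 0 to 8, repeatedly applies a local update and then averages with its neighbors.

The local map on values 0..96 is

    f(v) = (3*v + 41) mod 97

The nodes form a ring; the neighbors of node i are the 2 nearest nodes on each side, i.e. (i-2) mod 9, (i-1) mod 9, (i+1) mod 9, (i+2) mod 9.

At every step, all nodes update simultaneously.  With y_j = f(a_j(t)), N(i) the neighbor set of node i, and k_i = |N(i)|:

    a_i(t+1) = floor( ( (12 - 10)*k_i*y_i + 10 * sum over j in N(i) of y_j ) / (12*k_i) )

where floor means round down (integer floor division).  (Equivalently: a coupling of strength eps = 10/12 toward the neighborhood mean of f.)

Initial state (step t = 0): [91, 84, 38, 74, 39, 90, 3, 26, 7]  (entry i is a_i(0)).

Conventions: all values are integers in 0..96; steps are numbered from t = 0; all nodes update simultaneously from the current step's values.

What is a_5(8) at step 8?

Simulating step by step:
t=0: [91, 84, 38, 74, 39, 90, 3, 26, 7]
t=1: [33, 44, 41, 40, 51, 45, 42, 35, 30]
t=2: [54, 56, 49, 56, 58, 51, 45, 55, 55]
t=3: [28, 28, 27, 28, 42, 26, 22, 22, 25]
t=4: [21, 25, 36, 34, 29, 28, 26, 18, 19]
t=5: [35, 25, 30, 34, 36, 45, 35, 27, 29]
t=6: [30, 36, 40, 46, 52, 49, 47, 47, 34]
t=7: [57, 55, 46, 57, 67, 68, 61, 67, 61]
t=8: [38, 32, 33, 43, 45, 38, 41, 34, 27]

Answer: a_5(8) = 38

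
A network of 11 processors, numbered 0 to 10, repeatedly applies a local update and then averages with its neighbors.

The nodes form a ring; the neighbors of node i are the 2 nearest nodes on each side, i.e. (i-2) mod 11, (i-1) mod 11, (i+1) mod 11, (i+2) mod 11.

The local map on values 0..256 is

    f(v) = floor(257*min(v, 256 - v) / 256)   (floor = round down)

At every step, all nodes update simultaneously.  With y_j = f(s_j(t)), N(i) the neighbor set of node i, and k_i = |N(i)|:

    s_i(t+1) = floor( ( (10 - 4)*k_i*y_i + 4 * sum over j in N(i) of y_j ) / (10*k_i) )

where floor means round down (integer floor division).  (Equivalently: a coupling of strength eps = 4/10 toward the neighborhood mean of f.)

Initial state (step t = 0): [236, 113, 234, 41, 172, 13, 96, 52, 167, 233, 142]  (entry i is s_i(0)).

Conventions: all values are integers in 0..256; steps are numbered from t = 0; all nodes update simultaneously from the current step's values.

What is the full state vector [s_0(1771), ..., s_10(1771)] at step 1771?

Simulating step by step:
t=0: [236, 113, 234, 41, 172, 13, 96, 52, 167, 233, 142]
t=1: [39, 87, 39, 47, 67, 35, 81, 53, 81, 41, 92]
t=2: [49, 73, 47, 51, 60, 45, 72, 55, 75, 51, 80]
t=3: [54, 66, 51, 53, 57, 50, 66, 57, 70, 56, 72]
t=4: [56, 62, 53, 54, 56, 53, 63, 58, 67, 58, 67]
t=5: [57, 60, 54, 54, 55, 54, 61, 58, 64, 59, 64]
t=6: [57, 58, 55, 54, 55, 55, 59, 58, 62, 59, 62]
t=7: [57, 57, 55, 54, 55, 55, 58, 58, 61, 59, 60]
t=8: [57, 56, 55, 54, 55, 55, 57, 58, 60, 59, 59]
t=9: [57, 56, 55, 54, 55, 55, 57, 57, 59, 58, 58]
t=10: [56, 56, 55, 54, 55, 55, 56, 57, 58, 57, 57]
t=11: [56, 55, 55, 54, 55, 55, 56, 56, 57, 57, 56]
t=12: [55, 55, 55, 54, 55, 55, 55, 56, 56, 56, 56]
t=13: [55, 55, 54, 54, 54, 55, 55, 55, 55, 55, 55]
t=14: [54, 54, 54, 54, 54, 54, 54, 55, 55, 55, 55]
t=15: [54, 54, 54, 54, 54, 54, 54, 54, 54, 54, 54]
t=16: [54, 54, 54, 54, 54, 54, 54, 54, 54, 54, 54]

Answer: [54, 54, 54, 54, 54, 54, 54, 54, 54, 54, 54]
Key observation: The state at step 15, [54, 54, 54, 54, 54, 54, 54, 54, 54, 54, 54], reappears at step 16: the system is in a cycle of period 1 from step 15 on.  Therefore the state at step 1771 equals the state at step 15 + ((1771 - 15) mod 1) = 15, which is [54, 54, 54, 54, 54, 54, 54, 54, 54, 54, 54].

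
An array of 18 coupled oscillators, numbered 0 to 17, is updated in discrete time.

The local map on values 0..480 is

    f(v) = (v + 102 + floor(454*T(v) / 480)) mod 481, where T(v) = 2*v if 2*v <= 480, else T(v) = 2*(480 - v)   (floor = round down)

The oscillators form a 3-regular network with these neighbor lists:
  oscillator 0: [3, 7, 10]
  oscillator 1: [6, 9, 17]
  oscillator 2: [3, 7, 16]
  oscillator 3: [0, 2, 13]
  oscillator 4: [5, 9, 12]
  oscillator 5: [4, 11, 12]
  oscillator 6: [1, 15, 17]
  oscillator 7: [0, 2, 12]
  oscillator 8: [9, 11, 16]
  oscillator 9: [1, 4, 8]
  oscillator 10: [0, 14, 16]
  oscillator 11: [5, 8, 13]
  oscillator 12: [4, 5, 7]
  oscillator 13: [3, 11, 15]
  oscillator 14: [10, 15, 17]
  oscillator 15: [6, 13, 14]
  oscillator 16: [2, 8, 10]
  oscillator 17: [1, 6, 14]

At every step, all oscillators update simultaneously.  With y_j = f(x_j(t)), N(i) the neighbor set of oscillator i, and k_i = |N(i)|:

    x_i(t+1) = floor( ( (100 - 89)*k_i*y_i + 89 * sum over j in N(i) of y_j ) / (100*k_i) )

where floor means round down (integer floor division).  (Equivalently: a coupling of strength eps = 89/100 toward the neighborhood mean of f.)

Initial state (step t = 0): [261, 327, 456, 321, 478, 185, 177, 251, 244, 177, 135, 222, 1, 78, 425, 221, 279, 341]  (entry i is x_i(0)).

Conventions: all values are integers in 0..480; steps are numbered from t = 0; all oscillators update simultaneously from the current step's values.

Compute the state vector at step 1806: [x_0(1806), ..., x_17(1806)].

Answer: [277, 277, 277, 277, 277, 277, 277, 277, 277, 277, 277, 277, 277, 277, 277, 277, 277, 277]
Key observation: The state at step 17, [282, 282, 282, 282, 282, 282, 282, 282, 282, 282, 282, 282, 282, 282, 282, 282, 282, 282], reappears at step 19: the system is in a cycle of period 2 from step 17 on.  Therefore the state at step 1806 equals the state at step 17 + ((1806 - 17) mod 2) = 18, which is [277, 277, 277, 277, 277, 277, 277, 277, 277, 277, 277, 277, 277, 277, 277, 277, 277, 277].

Derivation:
t=0: [261, 327, 456, 321, 478, 185, 177, 251, 244, 177, 135, 222, 1, 78, 425, 221, 279, 341]
t=1: [198, 170, 258, 247, 127, 155, 228, 188, 234, 207, 216, 264, 178, 262, 163, 209, 162, 178]
t=2: [233, 200, 199, 267, 177, 273, 170, 203, 210, 284, 137, 228, 223, 277, 189, 222, 258, 158]
t=3: [185, 159, 257, 260, 259, 232, 171, 246, 278, 196, 227, 266, 214, 277, 123, 195, 163, 150]
t=4: [279, 114, 239, 251, 245, 277, 106, 239, 200, 216, 239, 285, 292, 260, 203, 273, 264, 199]
t=5: [306, 299, 304, 297, 269, 283, 315, 289, 262, 305, 266, 260, 297, 288, 258, 302, 276, 332]
t=6: [273, 247, 270, 261, 268, 282, 250, 260, 280, 279, 280, 282, 277, 273, 264, 271, 281, 265]
t=7: [290, 294, 290, 287, 280, 282, 296, 286, 278, 290, 284, 279, 287, 286, 286, 293, 281, 301]
t=8: [273, 265, 274, 271, 273, 277, 264, 271, 276, 274, 273, 277, 275, 273, 267, 269, 275, 267]
t=9: [286, 289, 285, 284, 283, 283, 290, 284, 282, 286, 285, 282, 284, 285, 288, 289, 283, 291]
t=10: [274, 270, 275, 273, 274, 276, 270, 274, 275, 274, 273, 275, 275, 274, 271, 271, 275, 270]
t=11: [284, 286, 283, 283, 283, 283, 287, 283, 283, 284, 284, 283, 283, 284, 286, 286, 283, 287]
t=12: [275, 273, 276, 275, 275, 276, 273, 275, 275, 275, 274, 275, 276, 275, 273, 273, 275, 273]
t=13: [283, 284, 282, 282, 282, 282, 285, 282, 283, 283, 283, 282, 282, 283, 284, 284, 283, 285]
t=14: [276, 274, 276, 276, 276, 277, 274, 276, 276, 276, 275, 276, 277, 276, 275, 275, 276, 274]
t=15: [282, 283, 282, 282, 282, 282, 283, 282, 282, 282, 282, 282, 282, 282, 283, 283, 282, 283]
t=16: [277, 276, 277, 277, 277, 277, 276, 277, 277, 276, 276, 277, 277, 276, 276, 276, 277, 276]
t=17: [282, 282, 282, 282, 282, 282, 282, 282, 282, 282, 282, 282, 282, 282, 282, 282, 282, 282]
t=18: [277, 277, 277, 277, 277, 277, 277, 277, 277, 277, 277, 277, 277, 277, 277, 277, 277, 277]
t=19: [282, 282, 282, 282, 282, 282, 282, 282, 282, 282, 282, 282, 282, 282, 282, 282, 282, 282]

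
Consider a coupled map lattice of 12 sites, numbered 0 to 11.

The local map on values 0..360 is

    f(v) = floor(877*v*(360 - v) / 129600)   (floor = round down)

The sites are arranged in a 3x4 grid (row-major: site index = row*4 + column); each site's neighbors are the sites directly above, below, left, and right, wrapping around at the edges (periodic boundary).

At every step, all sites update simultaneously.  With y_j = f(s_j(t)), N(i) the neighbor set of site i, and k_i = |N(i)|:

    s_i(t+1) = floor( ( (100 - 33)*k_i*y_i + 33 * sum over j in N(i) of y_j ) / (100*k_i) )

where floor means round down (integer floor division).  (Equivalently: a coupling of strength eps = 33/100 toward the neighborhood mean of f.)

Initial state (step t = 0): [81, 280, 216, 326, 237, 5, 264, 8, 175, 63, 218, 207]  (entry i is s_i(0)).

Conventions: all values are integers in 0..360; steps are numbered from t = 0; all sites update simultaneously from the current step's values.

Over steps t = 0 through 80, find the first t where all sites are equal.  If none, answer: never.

Answer: 5
Key observation: Synchronization is absorbing here: once all sites are equal they stay equal, and step 5 is the first all-equal step.

Derivation:
t=0: [81, 280, 216, 326, 237, 5, 264, 8, 175, 63, 218, 207]  (not all equal)
t=1: [154, 142, 190, 99, 165, 61, 151, 66, 203, 133, 199, 186]  (not all equal)
t=2: [210, 202, 213, 181, 201, 151, 199, 155, 214, 199, 215, 207]  (not all equal)
t=3: [213, 214, 212, 217, 215, 213, 214, 215, 212, 214, 211, 213]  (not all equal)
t=4: [210, 211, 211, 209, 210, 210, 211, 210, 211, 211, 211, 210]  (not all equal)
t=5: [212, 212, 212, 212, 212, 212, 212, 212, 212, 212, 212, 212]  (all equal)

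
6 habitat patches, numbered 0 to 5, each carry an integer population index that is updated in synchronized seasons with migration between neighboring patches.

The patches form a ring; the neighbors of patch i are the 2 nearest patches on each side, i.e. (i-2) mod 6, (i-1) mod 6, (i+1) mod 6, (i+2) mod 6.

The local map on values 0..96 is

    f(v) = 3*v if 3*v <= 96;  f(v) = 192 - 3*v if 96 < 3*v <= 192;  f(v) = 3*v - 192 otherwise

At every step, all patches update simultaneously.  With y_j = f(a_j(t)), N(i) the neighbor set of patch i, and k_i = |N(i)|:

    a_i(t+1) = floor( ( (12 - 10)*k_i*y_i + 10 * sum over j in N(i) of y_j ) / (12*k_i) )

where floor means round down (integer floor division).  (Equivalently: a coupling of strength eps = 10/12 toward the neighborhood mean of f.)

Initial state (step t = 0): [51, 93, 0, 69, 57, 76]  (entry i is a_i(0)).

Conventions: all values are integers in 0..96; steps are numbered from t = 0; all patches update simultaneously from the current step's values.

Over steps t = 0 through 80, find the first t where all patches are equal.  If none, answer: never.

Simulating step by step:
t=0: [51, 93, 0, 69, 57, 76]  (not all equal)
t=1: [36, 33, 33, 32, 22, 39]  (not all equal)
t=2: [82, 88, 86, 84, 83, 83]  (not all equal)
t=3: [61, 61, 61, 62, 58, 60]  (not all equal)
t=4: [11, 9, 10, 11, 10, 10]  (not all equal)
t=5: [29, 30, 30, 29, 31, 30]  (not all equal)
t=6: [90, 88, 89, 90, 89, 89]  (not all equal)
t=7: [74, 75, 75, 74, 76, 75]  (not all equal)
t=8: [33, 31, 32, 33, 32, 32]  (not all equal)
t=9: [94, 94, 94, 94, 94, 94]  (all equal)

Answer: 9
Key observation: Synchronization is absorbing here: once all patches are equal they stay equal, and step 9 is the first all-equal step.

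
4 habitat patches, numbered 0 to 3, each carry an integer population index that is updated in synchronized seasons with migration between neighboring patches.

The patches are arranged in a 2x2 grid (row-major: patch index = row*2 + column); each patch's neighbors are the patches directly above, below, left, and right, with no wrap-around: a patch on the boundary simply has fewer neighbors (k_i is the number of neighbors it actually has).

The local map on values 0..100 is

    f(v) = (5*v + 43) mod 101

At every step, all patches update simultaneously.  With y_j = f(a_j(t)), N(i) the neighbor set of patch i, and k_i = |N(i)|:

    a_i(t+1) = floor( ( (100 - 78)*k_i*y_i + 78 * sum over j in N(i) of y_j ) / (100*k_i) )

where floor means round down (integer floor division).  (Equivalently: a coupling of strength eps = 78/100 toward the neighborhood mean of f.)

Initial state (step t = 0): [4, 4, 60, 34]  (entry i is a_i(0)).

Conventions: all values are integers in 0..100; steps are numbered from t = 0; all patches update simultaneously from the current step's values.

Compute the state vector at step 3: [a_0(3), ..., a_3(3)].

Answer: [40, 21, 37, 50]

Derivation:
t=0: [4, 4, 60, 34]
t=1: [54, 42, 37, 42]
t=2: [32, 35, 29, 41]
t=3: [40, 21, 37, 50]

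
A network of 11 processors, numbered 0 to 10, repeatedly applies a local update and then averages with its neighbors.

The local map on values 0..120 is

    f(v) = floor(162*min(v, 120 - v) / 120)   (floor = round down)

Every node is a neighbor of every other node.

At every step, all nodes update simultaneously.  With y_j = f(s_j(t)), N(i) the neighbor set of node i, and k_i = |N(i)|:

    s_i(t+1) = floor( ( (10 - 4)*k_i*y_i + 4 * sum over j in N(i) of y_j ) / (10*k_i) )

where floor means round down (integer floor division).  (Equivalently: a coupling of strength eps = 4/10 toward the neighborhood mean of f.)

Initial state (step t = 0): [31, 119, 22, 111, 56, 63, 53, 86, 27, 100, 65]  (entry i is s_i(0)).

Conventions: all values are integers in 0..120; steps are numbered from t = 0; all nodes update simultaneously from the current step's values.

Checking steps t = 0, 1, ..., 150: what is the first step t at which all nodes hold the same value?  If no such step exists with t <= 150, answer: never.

Simulating step by step:
t=0: [31, 119, 22, 111, 56, 63, 53, 86, 27, 100, 65]  (not all equal)
t=1: [42, 20, 35, 26, 61, 62, 59, 44, 39, 34, 60]  (not all equal)
t=2: [56, 40, 51, 45, 69, 69, 69, 58, 54, 50, 70]  (not all equal)
t=3: [71, 60, 67, 63, 67, 67, 67, 73, 70, 67, 67]  (not all equal)
t=4: [68, 76, 70, 73, 70, 70, 70, 66, 68, 70, 70]  (not all equal)
t=5: [68, 62, 66, 64, 66, 66, 66, 69, 68, 66, 66]  (not all equal)
t=6: [70, 75, 72, 73, 72, 72, 72, 69, 70, 72, 72]  (not all equal)
t=7: [65, 61, 64, 63, 64, 64, 64, 66, 65, 64, 64]  (not all equal)
t=8: [74, 77, 75, 75, 75, 75, 75, 73, 74, 75, 75]  (not all equal)
t=9: [61, 59, 60, 60, 60, 60, 60, 61, 61, 60, 60]  (not all equal)
t=10: [79, 79, 80, 80, 80, 80, 80, 79, 79, 80, 80]  (not all equal)
t=11: [54, 54, 54, 54, 54, 54, 54, 54, 54, 54, 54]  (all equal)

Answer: 11
Key observation: Synchronization is absorbing here: once all nodes are equal they stay equal, and step 11 is the first all-equal step.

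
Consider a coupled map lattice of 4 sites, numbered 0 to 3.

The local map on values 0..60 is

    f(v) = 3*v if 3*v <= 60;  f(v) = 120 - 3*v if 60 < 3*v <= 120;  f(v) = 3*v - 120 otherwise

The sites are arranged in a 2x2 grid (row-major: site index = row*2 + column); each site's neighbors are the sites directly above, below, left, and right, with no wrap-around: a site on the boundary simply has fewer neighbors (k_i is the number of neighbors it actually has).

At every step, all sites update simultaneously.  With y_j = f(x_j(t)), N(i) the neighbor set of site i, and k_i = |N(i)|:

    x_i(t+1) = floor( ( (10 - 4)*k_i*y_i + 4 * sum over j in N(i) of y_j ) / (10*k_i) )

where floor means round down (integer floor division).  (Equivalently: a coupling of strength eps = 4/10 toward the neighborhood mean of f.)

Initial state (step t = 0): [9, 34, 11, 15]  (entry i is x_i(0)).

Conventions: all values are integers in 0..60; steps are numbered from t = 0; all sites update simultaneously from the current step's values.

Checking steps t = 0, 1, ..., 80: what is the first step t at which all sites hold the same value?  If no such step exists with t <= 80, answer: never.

Answer: 24
Key observation: Synchronization is absorbing here: once all sites are equal they stay equal, and step 24 is the first all-equal step.

Derivation:
t=0: [9, 34, 11, 15]  (not all equal)
t=1: [26, 25, 34, 37]  (not all equal)
t=2: [37, 37, 21, 18]  (not all equal)
t=3: [18, 18, 46, 45]  (not all equal)
t=4: [46, 46, 24, 23]  (not all equal)
t=5: [24, 24, 42, 43]  (not all equal)
t=6: [39, 40, 15, 16]  (not all equal)
t=7: [10, 10, 37, 37]  (not all equal)
t=8: [25, 25, 13, 13]  (not all equal)
t=9: [43, 43, 40, 40]  (not all equal)
t=10: [7, 7, 1, 1]  (not all equal)
t=11: [17, 17, 6, 6]  (not all equal)
t=12: [44, 44, 24, 24]  (not all equal)
t=13: [19, 19, 40, 40]  (not all equal)
t=14: [45, 45, 11, 11]  (not all equal)
t=15: [18, 18, 29, 29]  (not all equal)
t=16: [49, 49, 37, 37]  (not all equal)
t=17: [23, 23, 12, 12]  (not all equal)
t=18: [48, 48, 39, 39]  (not all equal)
t=19: [19, 19, 7, 7]  (not all equal)
t=20: [49, 49, 28, 28]  (not all equal)
t=21: [28, 28, 34, 34]  (not all equal)
t=22: [32, 32, 21, 21]  (not all equal)
t=23: [30, 30, 50, 50]  (not all equal)
t=24: [30, 30, 30, 30]  (all equal)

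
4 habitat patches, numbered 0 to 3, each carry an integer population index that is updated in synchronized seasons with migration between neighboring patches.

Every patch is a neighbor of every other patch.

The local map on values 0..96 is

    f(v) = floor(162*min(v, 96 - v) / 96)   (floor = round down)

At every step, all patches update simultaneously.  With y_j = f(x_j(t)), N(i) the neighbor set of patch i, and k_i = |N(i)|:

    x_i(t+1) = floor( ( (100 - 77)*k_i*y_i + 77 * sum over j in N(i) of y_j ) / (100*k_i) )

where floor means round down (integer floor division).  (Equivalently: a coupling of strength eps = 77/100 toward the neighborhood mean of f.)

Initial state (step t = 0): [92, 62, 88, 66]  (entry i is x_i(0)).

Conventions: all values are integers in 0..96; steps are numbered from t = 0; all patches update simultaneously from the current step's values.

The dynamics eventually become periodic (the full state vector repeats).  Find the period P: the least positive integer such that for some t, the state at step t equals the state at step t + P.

Simulating step by step:
t=0: [92, 62, 88, 66]
t=1: [32, 30, 31, 31]
t=2: [51, 52, 52, 52]
t=3: [74, 74, 74, 74]
t=4: [37, 37, 37, 37]
t=5: [62, 62, 62, 62]
t=6: [57, 57, 57, 57]
t=7: [65, 65, 65, 65]
t=8: [52, 52, 52, 52]
t=9: [74, 74, 74, 74]

Answer: 6
Key observation: The state at step 3, [74, 74, 74, 74], reappears at step 9 — and no state repeats earlier — so the cycle the system enters has period 6.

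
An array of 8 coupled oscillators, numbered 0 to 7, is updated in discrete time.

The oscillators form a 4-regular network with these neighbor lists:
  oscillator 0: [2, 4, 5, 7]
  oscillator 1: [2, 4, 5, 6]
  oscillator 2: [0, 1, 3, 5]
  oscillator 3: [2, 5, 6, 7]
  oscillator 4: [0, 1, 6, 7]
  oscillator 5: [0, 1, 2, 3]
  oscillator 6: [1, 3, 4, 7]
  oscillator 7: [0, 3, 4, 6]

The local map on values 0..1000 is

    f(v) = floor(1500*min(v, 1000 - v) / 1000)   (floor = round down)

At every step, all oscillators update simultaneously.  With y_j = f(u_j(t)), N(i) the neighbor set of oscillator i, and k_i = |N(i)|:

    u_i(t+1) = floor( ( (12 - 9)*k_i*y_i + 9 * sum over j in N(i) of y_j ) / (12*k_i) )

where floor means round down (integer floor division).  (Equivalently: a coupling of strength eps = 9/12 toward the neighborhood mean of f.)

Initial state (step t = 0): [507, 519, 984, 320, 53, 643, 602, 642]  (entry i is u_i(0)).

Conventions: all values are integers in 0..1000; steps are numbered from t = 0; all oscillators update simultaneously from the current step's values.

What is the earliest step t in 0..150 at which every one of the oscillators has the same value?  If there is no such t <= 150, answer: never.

Simulating step by step:
t=0: [507, 519, 984, 320, 53, 643, 602, 642]  (not all equal)
t=1: [405, 411, 470, 437, 506, 502, 489, 489]  (not all equal)
t=2: [700, 702, 668, 710, 689, 671, 697, 696]  (not all equal)
t=3: [471, 470, 466, 465, 455, 466, 451, 452]  (not all equal)
t=4: [693, 693, 701, 690, 688, 701, 686, 687]  (not all equal)
t=5: [458, 459, 455, 460, 465, 455, 466, 466]  (not all equal)
t=6: [689, 689, 685, 690, 694, 685, 694, 694]  (not all equal)
t=7: [465, 465, 468, 465, 461, 468, 461, 461]  (not all equal)
t=8: [696, 696, 699, 696, 693, 699, 693, 693]  (not all equal)
t=9: [455, 455, 453, 455, 458, 453, 458, 458]  (not all equal)
t=10: [682, 682, 680, 682, 685, 680, 685, 685]  (not all equal)
t=11: [476, 476, 478, 476, 473, 478, 473, 473]  (not all equal)
t=12: [713, 713, 715, 713, 710, 715, 710, 710]  (not all equal)
t=13: [430, 430, 428, 430, 433, 428, 433, 433]  (not all equal)
t=14: [645, 645, 643, 645, 647, 643, 647, 647]  (not all equal)
t=15: [532, 532, 533, 532, 530, 533, 530, 530]  (not all equal)
t=16: [702, 702, 701, 702, 703, 701, 703, 703]  (not all equal)
t=17: [446, 446, 447, 446, 445, 447, 445, 445]  (not all equal)
t=18: [668, 668, 669, 668, 667, 669, 667, 667]  (not all equal)
t=19: [497, 497, 497, 497, 498, 497, 498, 498]  (not all equal)
t=20: [745, 745, 745, 745, 746, 745, 746, 746]  (not all equal)
t=21: [381, 381, 382, 381, 381, 382, 381, 381]  (not all equal)
t=22: [571, 571, 571, 571, 571, 571, 571, 571]  (all equal)

Answer: 22
Key observation: Synchronization is absorbing here: once all oscillators are equal they stay equal, and step 22 is the first all-equal step.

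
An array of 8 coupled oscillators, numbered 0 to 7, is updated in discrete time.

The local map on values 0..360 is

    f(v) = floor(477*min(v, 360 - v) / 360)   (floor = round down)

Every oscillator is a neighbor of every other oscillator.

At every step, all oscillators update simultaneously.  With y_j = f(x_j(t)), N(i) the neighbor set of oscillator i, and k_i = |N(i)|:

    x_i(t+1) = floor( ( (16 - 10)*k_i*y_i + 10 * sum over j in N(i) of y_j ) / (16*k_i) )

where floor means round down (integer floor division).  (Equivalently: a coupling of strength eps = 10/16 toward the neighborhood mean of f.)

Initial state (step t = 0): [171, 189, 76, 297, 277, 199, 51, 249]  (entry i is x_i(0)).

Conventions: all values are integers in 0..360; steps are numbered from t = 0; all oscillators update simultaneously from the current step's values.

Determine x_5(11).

Answer: x_5(11) = 233

Derivation:
t=0: [171, 189, 76, 297, 277, 199, 51, 249]
t=1: [169, 169, 133, 128, 135, 165, 123, 146]
t=2: [201, 201, 187, 185, 188, 199, 183, 192]
t=3: [218, 218, 224, 224, 223, 219, 225, 222]
t=4: [184, 184, 182, 182, 182, 183, 181, 182]
t=5: [234, 234, 234, 234, 234, 234, 235, 234]
t=6: [165, 165, 165, 165, 165, 165, 165, 165]
t=7: [218, 218, 218, 218, 218, 218, 218, 218]
t=8: [188, 188, 188, 188, 188, 188, 188, 188]
t=9: [227, 227, 227, 227, 227, 227, 227, 227]
t=10: [176, 176, 176, 176, 176, 176, 176, 176]
t=11: [233, 233, 233, 233, 233, 233, 233, 233]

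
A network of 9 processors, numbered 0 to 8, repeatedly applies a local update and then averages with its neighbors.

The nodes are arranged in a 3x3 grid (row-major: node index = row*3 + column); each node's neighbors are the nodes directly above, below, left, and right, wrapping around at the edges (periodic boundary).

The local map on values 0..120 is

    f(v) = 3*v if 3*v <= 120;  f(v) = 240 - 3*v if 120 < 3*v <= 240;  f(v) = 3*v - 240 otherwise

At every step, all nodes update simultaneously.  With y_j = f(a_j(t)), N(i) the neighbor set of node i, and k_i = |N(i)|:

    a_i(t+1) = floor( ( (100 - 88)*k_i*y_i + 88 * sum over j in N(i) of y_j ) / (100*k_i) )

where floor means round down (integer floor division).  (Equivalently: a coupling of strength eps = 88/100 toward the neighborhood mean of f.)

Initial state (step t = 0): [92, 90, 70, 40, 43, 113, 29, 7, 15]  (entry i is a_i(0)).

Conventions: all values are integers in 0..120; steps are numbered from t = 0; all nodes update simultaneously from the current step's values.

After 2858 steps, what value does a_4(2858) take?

Answer: a_4(2858) = 8
Key observation: The state at step 13, [4, 3, 4, 2, 2, 4, 2, 3, 6], reappears at step 17: the system is in a cycle of period 4 from step 13 on.  Therefore the state at step 2858 equals the state at step 13 + ((2858 - 13) mod 4) = 14, which is [8, 9, 12, 8, 8, 10, 10, 9, 10].

Derivation:
t=0: [92, 90, 70, 40, 43, 113, 29, 7, 15]
t=1: [63, 47, 49, 87, 72, 79, 59, 62, 57]
t=2: [66, 60, 60, 33, 41, 45, 50, 62, 55]
t=3: [73, 67, 69, 89, 84, 89, 70, 81, 76]
t=4: [30, 19, 25, 23, 22, 21, 17, 20, 21]
t=5: [66, 70, 69, 67, 62, 67, 68, 59, 62]
t=6: [35, 45, 40, 42, 44, 44, 47, 45, 44]
t=7: [108, 108, 108, 106, 108, 111, 106, 105, 108]
t=8: [81, 82, 85, 83, 82, 83, 79, 81, 82]
t=9: [7, 6, 7, 5, 6, 9, 4, 4, 7]
t=10: [17, 18, 21, 18, 18, 19, 16, 16, 18]
t=11: [54, 54, 55, 52, 53, 56, 51, 51, 54]
t=12: [80, 79, 76, 80, 80, 78, 82, 81, 79]
t=13: [4, 3, 4, 2, 2, 4, 2, 3, 6]
t=14: [8, 9, 12, 8, 8, 10, 10, 9, 10]
t=15: [28, 27, 28, 26, 26, 28, 26, 27, 30]
t=16: [80, 81, 84, 80, 80, 82, 82, 81, 82]
t=17: [4, 3, 4, 2, 2, 4, 2, 3, 6]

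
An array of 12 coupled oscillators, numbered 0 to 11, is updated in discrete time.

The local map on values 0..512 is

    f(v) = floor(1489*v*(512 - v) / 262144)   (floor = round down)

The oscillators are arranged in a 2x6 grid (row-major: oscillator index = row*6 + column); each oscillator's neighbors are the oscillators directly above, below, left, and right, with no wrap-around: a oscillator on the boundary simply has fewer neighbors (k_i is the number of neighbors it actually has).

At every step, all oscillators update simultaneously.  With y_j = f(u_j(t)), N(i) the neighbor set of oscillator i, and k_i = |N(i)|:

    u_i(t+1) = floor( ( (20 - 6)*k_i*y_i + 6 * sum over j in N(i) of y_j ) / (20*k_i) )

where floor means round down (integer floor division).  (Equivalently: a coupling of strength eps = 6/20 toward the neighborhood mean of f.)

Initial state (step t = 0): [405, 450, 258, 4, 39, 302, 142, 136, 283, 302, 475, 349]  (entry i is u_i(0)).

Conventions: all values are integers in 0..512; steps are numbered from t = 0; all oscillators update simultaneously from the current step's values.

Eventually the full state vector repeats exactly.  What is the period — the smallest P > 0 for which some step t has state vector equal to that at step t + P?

Answer: 2
Key observation: The state at step 17, [334, 334, 335, 336, 336, 337, 334, 334, 335, 336, 336, 337], reappears at step 19 — and no state repeats earlier — so the cycle the system enters has period 2.

Derivation:
t=0: [405, 450, 258, 4, 39, 302, 142, 136, 283, 302, 475, 349]
t=1: [240, 201, 314, 91, 119, 316, 289, 285, 359, 299, 148, 294]
t=2: [367, 357, 335, 249, 272, 340, 366, 360, 325, 336, 312, 353]
t=3: [303, 314, 338, 363, 364, 335, 303, 313, 339, 341, 350, 325]
t=4: [358, 351, 333, 311, 310, 332, 358, 351, 334, 327, 323, 340]
t=5: [314, 321, 337, 352, 352, 340, 314, 321, 336, 343, 345, 335]
t=6: [352, 347, 334, 321, 321, 330, 352, 347, 335, 328, 327, 334]
t=7: [319, 325, 336, 346, 346, 341, 319, 325, 335, 342, 342, 338]
t=8: [348, 344, 335, 327, 326, 330, 348, 344, 336, 330, 330, 332]
t=9: [324, 328, 335, 342, 343, 341, 324, 328, 335, 340, 341, 339]
t=10: [344, 341, 336, 330, 329, 331, 344, 341, 336, 332, 331, 332]
t=11: [328, 331, 335, 340, 340, 340, 328, 331, 335, 338, 339, 339]
t=12: [341, 339, 336, 332, 332, 332, 341, 339, 336, 333, 333, 332]
t=13: [331, 333, 335, 338, 338, 339, 331, 333, 335, 337, 338, 338]
t=14: [339, 338, 336, 334, 333, 333, 339, 338, 336, 334, 334, 333]
t=15: [333, 334, 335, 336, 337, 338, 333, 334, 335, 336, 337, 337]
t=16: [337, 337, 336, 335, 334, 334, 337, 337, 336, 335, 334, 334]
t=17: [334, 334, 335, 336, 336, 337, 334, 334, 335, 336, 336, 337]
t=18: [337, 336, 336, 335, 334, 334, 337, 336, 336, 335, 334, 334]
t=19: [334, 334, 335, 336, 336, 337, 334, 334, 335, 336, 336, 337]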